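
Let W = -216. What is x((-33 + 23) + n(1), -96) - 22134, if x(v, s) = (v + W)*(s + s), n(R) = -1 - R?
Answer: 21642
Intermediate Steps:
x(v, s) = 2*s*(-216 + v) (x(v, s) = (v - 216)*(s + s) = (-216 + v)*(2*s) = 2*s*(-216 + v))
x((-33 + 23) + n(1), -96) - 22134 = 2*(-96)*(-216 + ((-33 + 23) + (-1 - 1*1))) - 22134 = 2*(-96)*(-216 + (-10 + (-1 - 1))) - 22134 = 2*(-96)*(-216 + (-10 - 2)) - 22134 = 2*(-96)*(-216 - 12) - 22134 = 2*(-96)*(-228) - 22134 = 43776 - 22134 = 21642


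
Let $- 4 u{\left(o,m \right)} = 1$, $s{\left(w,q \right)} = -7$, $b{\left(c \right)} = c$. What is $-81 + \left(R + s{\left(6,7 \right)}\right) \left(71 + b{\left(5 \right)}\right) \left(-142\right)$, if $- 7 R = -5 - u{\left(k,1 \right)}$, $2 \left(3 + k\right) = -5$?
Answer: $\frac{476979}{7} \approx 68140.0$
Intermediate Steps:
$k = - \frac{11}{2}$ ($k = -3 + \frac{1}{2} \left(-5\right) = -3 - \frac{5}{2} = - \frac{11}{2} \approx -5.5$)
$u{\left(o,m \right)} = - \frac{1}{4}$ ($u{\left(o,m \right)} = \left(- \frac{1}{4}\right) 1 = - \frac{1}{4}$)
$R = \frac{19}{28}$ ($R = - \frac{-5 - - \frac{1}{4}}{7} = - \frac{-5 + \frac{1}{4}}{7} = \left(- \frac{1}{7}\right) \left(- \frac{19}{4}\right) = \frac{19}{28} \approx 0.67857$)
$-81 + \left(R + s{\left(6,7 \right)}\right) \left(71 + b{\left(5 \right)}\right) \left(-142\right) = -81 + \left(\frac{19}{28} - 7\right) \left(71 + 5\right) \left(-142\right) = -81 + \left(- \frac{177}{28}\right) 76 \left(-142\right) = -81 - - \frac{477546}{7} = -81 + \frac{477546}{7} = \frac{476979}{7}$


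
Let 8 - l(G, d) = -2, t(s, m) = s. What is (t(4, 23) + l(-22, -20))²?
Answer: 196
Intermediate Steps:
l(G, d) = 10 (l(G, d) = 8 - 1*(-2) = 8 + 2 = 10)
(t(4, 23) + l(-22, -20))² = (4 + 10)² = 14² = 196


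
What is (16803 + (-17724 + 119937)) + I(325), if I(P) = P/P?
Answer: 119017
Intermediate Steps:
I(P) = 1
(16803 + (-17724 + 119937)) + I(325) = (16803 + (-17724 + 119937)) + 1 = (16803 + 102213) + 1 = 119016 + 1 = 119017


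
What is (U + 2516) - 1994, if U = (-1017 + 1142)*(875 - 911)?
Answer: -3978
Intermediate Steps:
U = -4500 (U = 125*(-36) = -4500)
(U + 2516) - 1994 = (-4500 + 2516) - 1994 = -1984 - 1994 = -3978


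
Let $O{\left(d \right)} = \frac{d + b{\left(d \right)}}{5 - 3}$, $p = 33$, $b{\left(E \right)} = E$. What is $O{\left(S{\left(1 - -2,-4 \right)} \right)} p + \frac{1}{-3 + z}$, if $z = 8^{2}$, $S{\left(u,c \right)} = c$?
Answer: $- \frac{8051}{61} \approx -131.98$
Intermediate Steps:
$z = 64$
$O{\left(d \right)} = d$ ($O{\left(d \right)} = \frac{d + d}{5 - 3} = \frac{2 d}{2} = 2 d \frac{1}{2} = d$)
$O{\left(S{\left(1 - -2,-4 \right)} \right)} p + \frac{1}{-3 + z} = \left(-4\right) 33 + \frac{1}{-3 + 64} = -132 + \frac{1}{61} = - \frac{8051}{61}$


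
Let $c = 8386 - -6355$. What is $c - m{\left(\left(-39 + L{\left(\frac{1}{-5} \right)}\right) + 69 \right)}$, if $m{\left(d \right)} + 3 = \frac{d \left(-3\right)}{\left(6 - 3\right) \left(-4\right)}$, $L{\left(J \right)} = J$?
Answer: $\frac{294731}{20} \approx 14737.0$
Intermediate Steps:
$c = 14741$ ($c = 8386 + 6355 = 14741$)
$m{\left(d \right)} = -3 + \frac{d}{4}$ ($m{\left(d \right)} = -3 + \frac{d \left(-3\right)}{\left(6 - 3\right) \left(-4\right)} = -3 + \frac{\left(-3\right) d}{3 \left(-4\right)} = -3 + \frac{\left(-3\right) d}{-12} = -3 + - 3 d \left(- \frac{1}{12}\right) = -3 + \frac{d}{4}$)
$c - m{\left(\left(-39 + L{\left(\frac{1}{-5} \right)}\right) + 69 \right)} = 14741 - \left(-3 + \frac{\left(-39 + \frac{1}{-5}\right) + 69}{4}\right) = 14741 - \left(-3 + \frac{\left(-39 - \frac{1}{5}\right) + 69}{4}\right) = 14741 - \left(-3 + \frac{- \frac{196}{5} + 69}{4}\right) = 14741 - \left(-3 + \frac{1}{4} \cdot \frac{149}{5}\right) = 14741 - \left(-3 + \frac{149}{20}\right) = 14741 - \frac{89}{20} = \frac{294731}{20}$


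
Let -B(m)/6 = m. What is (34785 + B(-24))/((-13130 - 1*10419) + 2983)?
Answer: -34929/20566 ≈ -1.6984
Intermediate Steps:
B(m) = -6*m
(34785 + B(-24))/((-13130 - 1*10419) + 2983) = (34785 - 6*(-24))/((-13130 - 1*10419) + 2983) = (34785 + 144)/((-13130 - 10419) + 2983) = 34929/(-23549 + 2983) = 34929/(-20566) = 34929*(-1/20566) = -34929/20566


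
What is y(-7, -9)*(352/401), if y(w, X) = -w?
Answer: 2464/401 ≈ 6.1446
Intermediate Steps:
y(-7, -9)*(352/401) = (-1*(-7))*(352/401) = 7*(352*(1/401)) = 7*(352/401) = 2464/401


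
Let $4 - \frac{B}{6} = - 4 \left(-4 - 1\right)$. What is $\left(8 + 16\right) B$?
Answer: $-2304$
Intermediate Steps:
$B = -96$ ($B = 24 - 6 \left(- 4 \left(-4 - 1\right)\right) = 24 - 6 \left(\left(-4\right) \left(-5\right)\right) = 24 - 120 = -96$)
$\left(8 + 16\right) B = \left(8 + 16\right) \left(-96\right) = 24 \left(-96\right) = -2304$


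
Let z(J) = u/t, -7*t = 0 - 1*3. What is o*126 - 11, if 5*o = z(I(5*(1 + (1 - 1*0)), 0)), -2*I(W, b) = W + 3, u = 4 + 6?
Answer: 577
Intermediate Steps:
u = 10
t = 3/7 (t = -(0 - 1*3)/7 = -(0 - 3)/7 = -1/7*(-3) = 3/7 ≈ 0.42857)
I(W, b) = -3/2 - W/2 (I(W, b) = -(W + 3)/2 = -(3 + W)/2 = -3/2 - W/2)
z(J) = 70/3 (z(J) = 10/(3/7) = 10*(7/3) = 70/3)
o = 14/3 (o = (1/5)*(70/3) = 14/3 ≈ 4.6667)
o*126 - 11 = (14/3)*126 - 11 = 588 - 11 = 577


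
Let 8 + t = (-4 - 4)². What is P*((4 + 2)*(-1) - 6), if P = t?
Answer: -672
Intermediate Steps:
t = 56 (t = -8 + (-4 - 4)² = -8 + (-8)² = -8 + 64 = 56)
P = 56
P*((4 + 2)*(-1) - 6) = 56*((4 + 2)*(-1) - 6) = 56*(6*(-1) - 6) = 56*(-6 - 6) = 56*(-12) = -672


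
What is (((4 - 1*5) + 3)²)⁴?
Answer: 256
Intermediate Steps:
(((4 - 1*5) + 3)²)⁴ = (((4 - 5) + 3)²)⁴ = ((-1 + 3)²)⁴ = (2²)⁴ = 4⁴ = 256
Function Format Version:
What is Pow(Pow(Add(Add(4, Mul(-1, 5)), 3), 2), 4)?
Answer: 256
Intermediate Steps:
Pow(Pow(Add(Add(4, Mul(-1, 5)), 3), 2), 4) = Pow(Pow(Add(Add(4, -5), 3), 2), 4) = Pow(Pow(Add(-1, 3), 2), 4) = Pow(Pow(2, 2), 4) = Pow(4, 4) = 256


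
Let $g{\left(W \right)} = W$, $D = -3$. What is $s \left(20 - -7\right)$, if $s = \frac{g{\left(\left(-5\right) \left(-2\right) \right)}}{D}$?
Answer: $-90$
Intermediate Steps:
$s = - \frac{10}{3}$ ($s = \frac{\left(-5\right) \left(-2\right)}{-3} = 10 \left(- \frac{1}{3}\right) = - \frac{10}{3} \approx -3.3333$)
$s \left(20 - -7\right) = - \frac{10 \left(20 - -7\right)}{3} = - \frac{10 \left(20 + 7\right)}{3} = \left(- \frac{10}{3}\right) 27 = -90$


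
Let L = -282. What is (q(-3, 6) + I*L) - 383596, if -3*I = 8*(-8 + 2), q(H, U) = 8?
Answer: -388100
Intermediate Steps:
I = 16 (I = -8*(-8 + 2)/3 = -8*(-6)/3 = -⅓*(-48) = 16)
(q(-3, 6) + I*L) - 383596 = (8 + 16*(-282)) - 383596 = (8 - 4512) - 383596 = -4504 - 383596 = -388100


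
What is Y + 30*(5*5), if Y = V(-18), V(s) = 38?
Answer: 788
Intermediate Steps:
Y = 38
Y + 30*(5*5) = 38 + 30*(5*5) = 38 + 30*25 = 38 + 750 = 788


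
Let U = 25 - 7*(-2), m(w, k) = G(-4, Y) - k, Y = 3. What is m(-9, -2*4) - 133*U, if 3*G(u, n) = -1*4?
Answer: -15541/3 ≈ -5180.3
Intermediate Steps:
G(u, n) = -4/3 (G(u, n) = (-1*4)/3 = (⅓)*(-4) = -4/3)
m(w, k) = -4/3 - k
U = 39 (U = 25 - 1*(-14) = 25 + 14 = 39)
m(-9, -2*4) - 133*U = (-4/3 - (-2)*4) - 133*39 = (-4/3 - 1*(-8)) - 5187 = (-4/3 + 8) - 5187 = 20/3 - 5187 = -15541/3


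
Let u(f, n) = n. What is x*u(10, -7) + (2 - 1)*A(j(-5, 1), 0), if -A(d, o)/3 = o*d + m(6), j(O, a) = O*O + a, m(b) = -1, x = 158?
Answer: -1103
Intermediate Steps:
j(O, a) = a + O² (j(O, a) = O² + a = a + O²)
A(d, o) = 3 - 3*d*o (A(d, o) = -3*(o*d - 1) = -3*(d*o - 1) = -3*(-1 + d*o) = 3 - 3*d*o)
x*u(10, -7) + (2 - 1)*A(j(-5, 1), 0) = 158*(-7) + (2 - 1)*(3 - 3*(1 + (-5)²)*0) = -1106 + 1*(3 - 3*(1 + 25)*0) = -1106 + 1*(3 - 3*26*0) = -1106 + 1*(3 + 0) = -1106 + 1*3 = -1106 + 3 = -1103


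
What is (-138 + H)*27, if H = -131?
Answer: -7263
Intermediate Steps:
(-138 + H)*27 = (-138 - 131)*27 = -269*27 = -7263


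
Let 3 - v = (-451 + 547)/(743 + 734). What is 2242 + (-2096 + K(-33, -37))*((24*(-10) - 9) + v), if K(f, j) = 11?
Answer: 761079664/1477 ≈ 5.1529e+5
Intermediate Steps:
v = 4335/1477 (v = 3 - (-451 + 547)/(743 + 734) = 3 - 96/1477 = 4335/1477 ≈ 2.9350)
2242 + (-2096 + K(-33, -37))*((24*(-10) - 9) + v) = 2242 + (-2096 + 11)*((24*(-10) - 9) + 4335/1477) = 2242 - 2085*((-240 - 9) + 4335/1477) = 2242 - 2085*(-249 + 4335/1477) = 2242 - 2085*(-363438/1477) = 2242 + 757768230/1477 = 761079664/1477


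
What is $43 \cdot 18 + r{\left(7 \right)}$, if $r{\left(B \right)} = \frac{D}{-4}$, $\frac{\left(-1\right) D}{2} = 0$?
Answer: $774$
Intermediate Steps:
$D = 0$ ($D = \left(-2\right) 0 = 0$)
$r{\left(B \right)} = 0$ ($r{\left(B \right)} = \frac{0}{-4} = 0 \left(- \frac{1}{4}\right) = 0$)
$43 \cdot 18 + r{\left(7 \right)} = 43 \cdot 18 + 0 = 774 + 0 = 774$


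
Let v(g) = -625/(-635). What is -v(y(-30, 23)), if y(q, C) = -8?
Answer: -125/127 ≈ -0.98425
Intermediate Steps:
v(g) = 125/127 (v(g) = -625*(-1/635) = 125/127)
-v(y(-30, 23)) = -1*125/127 = -125/127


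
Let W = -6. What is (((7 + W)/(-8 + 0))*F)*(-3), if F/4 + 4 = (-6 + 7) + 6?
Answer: 9/2 ≈ 4.5000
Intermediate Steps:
F = 12 (F = -16 + 4*((-6 + 7) + 6) = -16 + 4*(1 + 6) = -16 + 4*7 = -16 + 28 = 12)
(((7 + W)/(-8 + 0))*F)*(-3) = (((7 - 6)/(-8 + 0))*12)*(-3) = ((1/(-8))*12)*(-3) = ((1*(-⅛))*12)*(-3) = -⅛*12*(-3) = -3/2*(-3) = 9/2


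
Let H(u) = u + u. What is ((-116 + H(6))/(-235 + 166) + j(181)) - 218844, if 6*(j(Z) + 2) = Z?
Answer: -10065459/46 ≈ -2.1881e+5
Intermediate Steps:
H(u) = 2*u
j(Z) = -2 + Z/6
((-116 + H(6))/(-235 + 166) + j(181)) - 218844 = ((-116 + 2*6)/(-235 + 166) + (-2 + (⅙)*181)) - 218844 = ((-116 + 12)/(-69) + (-2 + 181/6)) - 218844 = (-1/69*(-104) + 169/6) - 218844 = (104/69 + 169/6) - 218844 = 1365/46 - 218844 = -10065459/46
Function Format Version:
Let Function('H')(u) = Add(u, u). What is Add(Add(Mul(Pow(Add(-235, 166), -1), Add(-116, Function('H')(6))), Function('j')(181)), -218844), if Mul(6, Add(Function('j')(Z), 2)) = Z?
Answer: Rational(-10065459, 46) ≈ -2.1881e+5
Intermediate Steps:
Function('H')(u) = Mul(2, u)
Function('j')(Z) = Add(-2, Mul(Rational(1, 6), Z))
Add(Add(Mul(Pow(Add(-235, 166), -1), Add(-116, Function('H')(6))), Function('j')(181)), -218844) = Add(Add(Mul(Pow(Add(-235, 166), -1), Add(-116, Mul(2, 6))), Add(-2, Mul(Rational(1, 6), 181))), -218844) = Add(Add(Mul(Pow(-69, -1), Add(-116, 12)), Add(-2, Rational(181, 6))), -218844) = Add(Add(Mul(Rational(-1, 69), -104), Rational(169, 6)), -218844) = Add(Add(Rational(104, 69), Rational(169, 6)), -218844) = Add(Rational(1365, 46), -218844) = Rational(-10065459, 46)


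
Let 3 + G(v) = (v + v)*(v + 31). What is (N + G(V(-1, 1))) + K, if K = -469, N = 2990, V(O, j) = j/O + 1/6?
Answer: 44419/18 ≈ 2467.7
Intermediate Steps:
V(O, j) = 1/6 + j/O (V(O, j) = j/O + 1*(1/6) = j/O + 1/6 = 1/6 + j/O)
G(v) = -3 + 2*v*(31 + v) (G(v) = -3 + (v + v)*(v + 31) = -3 + (2*v)*(31 + v) = -3 + 2*v*(31 + v))
(N + G(V(-1, 1))) + K = (2990 + (-3 + 2*((1 + (1/6)*(-1))/(-1))**2 + 62*((1 + (1/6)*(-1))/(-1)))) - 469 = (2990 + (-3 + 2*(-(1 - 1/6))**2 + 62*(-(1 - 1/6)))) - 469 = (2990 + (-3 + 2*(-1*5/6)**2 + 62*(-1*5/6))) - 469 = (2990 + (-3 + 2*(-5/6)**2 + 62*(-5/6))) - 469 = (2990 + (-3 + 2*(25/36) - 155/3)) - 469 = (2990 + (-3 + 25/18 - 155/3)) - 469 = (2990 - 959/18) - 469 = 52861/18 - 469 = 44419/18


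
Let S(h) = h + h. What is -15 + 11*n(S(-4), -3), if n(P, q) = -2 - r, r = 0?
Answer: -37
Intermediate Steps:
S(h) = 2*h
n(P, q) = -2 (n(P, q) = -2 - 1*0 = -2 + 0 = -2)
-15 + 11*n(S(-4), -3) = -15 + 11*(-2) = -15 - 22 = -37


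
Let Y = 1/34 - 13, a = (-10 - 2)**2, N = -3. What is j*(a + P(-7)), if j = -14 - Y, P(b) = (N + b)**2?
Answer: -4270/17 ≈ -251.18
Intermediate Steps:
a = 144 (a = (-12)**2 = 144)
P(b) = (-3 + b)**2
Y = -441/34 (Y = 1/34 - 13 = -441/34 ≈ -12.971)
j = -35/34 (j = -14 - 1*(-441/34) = -14 + 441/34 = -35/34 ≈ -1.0294)
j*(a + P(-7)) = -35*(144 + (-3 - 7)**2)/34 = -35*(144 + (-10)**2)/34 = -35*(144 + 100)/34 = -35/34*244 = -4270/17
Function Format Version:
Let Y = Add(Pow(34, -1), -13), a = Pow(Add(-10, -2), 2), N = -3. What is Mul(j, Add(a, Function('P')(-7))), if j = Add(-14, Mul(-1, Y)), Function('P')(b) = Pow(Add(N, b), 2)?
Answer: Rational(-4270, 17) ≈ -251.18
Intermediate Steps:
a = 144 (a = Pow(-12, 2) = 144)
Function('P')(b) = Pow(Add(-3, b), 2)
Y = Rational(-441, 34) (Y = Add(Rational(1, 34), -13) = Rational(-441, 34) ≈ -12.971)
j = Rational(-35, 34) (j = Add(-14, Mul(-1, Rational(-441, 34))) = Add(-14, Rational(441, 34)) = Rational(-35, 34) ≈ -1.0294)
Mul(j, Add(a, Function('P')(-7))) = Mul(Rational(-35, 34), Add(144, Pow(Add(-3, -7), 2))) = Mul(Rational(-35, 34), Add(144, Pow(-10, 2))) = Mul(Rational(-35, 34), Add(144, 100)) = Mul(Rational(-35, 34), 244) = Rational(-4270, 17)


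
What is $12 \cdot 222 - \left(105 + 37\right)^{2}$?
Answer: $-17500$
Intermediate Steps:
$12 \cdot 222 - \left(105 + 37\right)^{2} = 2664 - 142^{2} = 2664 - 20164 = -17500$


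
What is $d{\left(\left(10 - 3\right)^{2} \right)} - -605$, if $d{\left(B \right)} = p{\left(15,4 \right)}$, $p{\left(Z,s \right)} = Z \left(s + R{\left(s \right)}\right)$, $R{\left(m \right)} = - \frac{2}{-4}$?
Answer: $\frac{1345}{2} \approx 672.5$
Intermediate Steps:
$R{\left(m \right)} = \frac{1}{2}$ ($R{\left(m \right)} = \left(-2\right) \left(- \frac{1}{4}\right) = \frac{1}{2}$)
$p{\left(Z,s \right)} = Z \left(\frac{1}{2} + s\right)$ ($p{\left(Z,s \right)} = Z \left(s + \frac{1}{2}\right) = Z \left(\frac{1}{2} + s\right)$)
$d{\left(B \right)} = \frac{135}{2}$ ($d{\left(B \right)} = 15 \left(\frac{1}{2} + 4\right) = 15 \cdot \frac{9}{2} = \frac{135}{2}$)
$d{\left(\left(10 - 3\right)^{2} \right)} - -605 = \frac{135}{2} - -605 = \frac{135}{2} + 605 = \frac{1345}{2}$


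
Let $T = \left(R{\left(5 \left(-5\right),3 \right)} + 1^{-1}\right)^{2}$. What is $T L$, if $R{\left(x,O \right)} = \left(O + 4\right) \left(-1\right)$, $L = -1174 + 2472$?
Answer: $46728$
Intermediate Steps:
$L = 1298$
$R{\left(x,O \right)} = -4 - O$ ($R{\left(x,O \right)} = \left(4 + O\right) \left(-1\right) = -4 - O$)
$T = 36$ ($T = \left(\left(-4 - 3\right) + 1^{-1}\right)^{2} = \left(\left(-4 - 3\right) + 1\right)^{2} = \left(-7 + 1\right)^{2} = \left(-6\right)^{2} = 36$)
$T L = 36 \cdot 1298 = 46728$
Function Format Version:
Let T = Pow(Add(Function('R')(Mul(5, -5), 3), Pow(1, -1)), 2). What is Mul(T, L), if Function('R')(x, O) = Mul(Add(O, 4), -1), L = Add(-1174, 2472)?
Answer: 46728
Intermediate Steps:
L = 1298
Function('R')(x, O) = Add(-4, Mul(-1, O)) (Function('R')(x, O) = Mul(Add(4, O), -1) = Add(-4, Mul(-1, O)))
T = 36 (T = Pow(Add(Add(-4, Mul(-1, 3)), Pow(1, -1)), 2) = Pow(Add(Add(-4, -3), 1), 2) = Pow(Add(-7, 1), 2) = Pow(-6, 2) = 36)
Mul(T, L) = Mul(36, 1298) = 46728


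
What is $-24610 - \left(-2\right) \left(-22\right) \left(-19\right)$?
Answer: $-23774$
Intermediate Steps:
$-24610 - \left(-2\right) \left(-22\right) \left(-19\right) = -24610 - 44 \left(-19\right) = -24610 - -836 = -24610 + 836 = -23774$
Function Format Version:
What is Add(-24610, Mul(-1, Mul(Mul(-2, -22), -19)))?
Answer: -23774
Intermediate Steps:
Add(-24610, Mul(-1, Mul(Mul(-2, -22), -19))) = Add(-24610, Mul(-1, Mul(44, -19))) = Add(-24610, Mul(-1, -836)) = Add(-24610, 836) = -23774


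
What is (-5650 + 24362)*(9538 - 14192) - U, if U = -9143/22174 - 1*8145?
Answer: -1930856542379/22174 ≈ -8.7078e+7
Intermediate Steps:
U = -180616373/22174 (U = -9143*1/22174 - 8145 = -9143/22174 - 8145 = -180616373/22174 ≈ -8145.4)
(-5650 + 24362)*(9538 - 14192) - U = (-5650 + 24362)*(9538 - 14192) - 1*(-180616373/22174) = 18712*(-4654) + 180616373/22174 = -87085648 + 180616373/22174 = -1930856542379/22174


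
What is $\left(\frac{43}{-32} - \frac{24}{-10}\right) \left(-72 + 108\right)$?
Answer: $\frac{1521}{40} \approx 38.025$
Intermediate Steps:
$\left(\frac{43}{-32} - \frac{24}{-10}\right) \left(-72 + 108\right) = \left(43 \left(- \frac{1}{32}\right) - - \frac{12}{5}\right) 36 = \left(- \frac{43}{32} + \frac{12}{5}\right) 36 = \frac{169}{160} \cdot 36 = \frac{1521}{40}$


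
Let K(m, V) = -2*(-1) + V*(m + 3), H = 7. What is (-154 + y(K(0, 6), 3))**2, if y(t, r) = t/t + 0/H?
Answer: 23409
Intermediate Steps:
K(m, V) = 2 + V*(3 + m)
y(t, r) = 1 (y(t, r) = t/t + 0/7 = 1 + 0*(1/7) = 1 + 0 = 1)
(-154 + y(K(0, 6), 3))**2 = (-154 + 1)**2 = (-153)**2 = 23409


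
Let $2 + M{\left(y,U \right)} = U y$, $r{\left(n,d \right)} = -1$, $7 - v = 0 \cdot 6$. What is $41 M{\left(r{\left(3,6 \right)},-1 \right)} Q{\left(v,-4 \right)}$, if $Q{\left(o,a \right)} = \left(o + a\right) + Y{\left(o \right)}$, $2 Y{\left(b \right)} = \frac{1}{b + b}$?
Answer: $- \frac{3485}{28} \approx -124.46$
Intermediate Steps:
$Y{\left(b \right)} = \frac{1}{4 b}$ ($Y{\left(b \right)} = \frac{1}{2 \left(b + b\right)} = \frac{1}{2 \cdot 2 b} = \frac{\frac{1}{2} \frac{1}{b}}{2} = \frac{1}{4 b}$)
$v = 7$ ($v = 7 - 0 \cdot 6 = 7 - 0 = 7 + 0 = 7$)
$M{\left(y,U \right)} = -2 + U y$
$Q{\left(o,a \right)} = a + o + \frac{1}{4 o}$ ($Q{\left(o,a \right)} = \left(o + a\right) + \frac{1}{4 o} = \left(a + o\right) + \frac{1}{4 o} = a + o + \frac{1}{4 o}$)
$41 M{\left(r{\left(3,6 \right)},-1 \right)} Q{\left(v,-4 \right)} = 41 \left(-2 - -1\right) \left(-4 + 7 + \frac{1}{4 \cdot 7}\right) = 41 \left(-2 + 1\right) \left(-4 + 7 + \frac{1}{4} \cdot \frac{1}{7}\right) = 41 \left(-1\right) \left(-4 + 7 + \frac{1}{28}\right) = \left(-41\right) \frac{85}{28} = - \frac{3485}{28}$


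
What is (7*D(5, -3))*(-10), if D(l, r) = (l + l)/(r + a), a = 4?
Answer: -700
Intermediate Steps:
D(l, r) = 2*l/(4 + r) (D(l, r) = (l + l)/(r + 4) = (2*l)/(4 + r) = 2*l/(4 + r))
(7*D(5, -3))*(-10) = (7*(2*5/(4 - 3)))*(-10) = (7*(2*5/1))*(-10) = (7*(2*5*1))*(-10) = (7*10)*(-10) = 70*(-10) = -700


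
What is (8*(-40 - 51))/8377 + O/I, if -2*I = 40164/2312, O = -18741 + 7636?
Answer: 107531422412/84113457 ≈ 1278.4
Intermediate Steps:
O = -11105
I = -10041/1156 (I = -20082/2312 = -½*10041/578 = -10041/1156 ≈ -8.6860)
(8*(-40 - 51))/8377 + O/I = (8*(-40 - 51))/8377 - 11105/(-10041/1156) = (8*(-91))*(1/8377) - 11105*(-1156/10041) = -728*1/8377 + 12837380/10041 = -728/8377 + 12837380/10041 = 107531422412/84113457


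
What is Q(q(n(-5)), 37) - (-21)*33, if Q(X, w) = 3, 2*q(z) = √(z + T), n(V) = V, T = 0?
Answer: 696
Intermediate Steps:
q(z) = √z/2 (q(z) = √(z + 0)/2 = √z/2)
Q(q(n(-5)), 37) - (-21)*33 = 3 - (-21)*33 = 3 - 1*(-693) = 3 + 693 = 696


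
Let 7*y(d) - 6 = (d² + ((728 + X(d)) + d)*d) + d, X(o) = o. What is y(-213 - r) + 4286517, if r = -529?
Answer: 30535557/7 ≈ 4.3622e+6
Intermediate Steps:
y(d) = 6/7 + d/7 + d²/7 + d*(728 + 2*d)/7 (y(d) = 6/7 + ((d² + ((728 + d) + d)*d) + d)/7 = 6/7 + ((d² + (728 + 2*d)*d) + d)/7 = 6/7 + ((d² + d*(728 + 2*d)) + d)/7 = 6/7 + (d + d² + d*(728 + 2*d))/7 = 6/7 + (d/7 + d²/7 + d*(728 + 2*d)/7) = 6/7 + d/7 + d²/7 + d*(728 + 2*d)/7)
y(-213 - r) + 4286517 = (6/7 + 3*(-213 - 1*(-529))²/7 + 729*(-213 - 1*(-529))/7) + 4286517 = (6/7 + 3*(-213 + 529)²/7 + 729*(-213 + 529)/7) + 4286517 = (6/7 + (3/7)*316² + (729/7)*316) + 4286517 = (6/7 + (3/7)*99856 + 230364/7) + 4286517 = (6/7 + 299568/7 + 230364/7) + 4286517 = 529938/7 + 4286517 = 30535557/7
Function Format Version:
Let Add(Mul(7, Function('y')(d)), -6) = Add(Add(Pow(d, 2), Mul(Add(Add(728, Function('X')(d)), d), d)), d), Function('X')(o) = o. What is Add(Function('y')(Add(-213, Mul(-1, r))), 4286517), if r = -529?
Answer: Rational(30535557, 7) ≈ 4.3622e+6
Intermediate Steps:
Function('y')(d) = Add(Rational(6, 7), Mul(Rational(1, 7), d), Mul(Rational(1, 7), Pow(d, 2)), Mul(Rational(1, 7), d, Add(728, Mul(2, d)))) (Function('y')(d) = Add(Rational(6, 7), Mul(Rational(1, 7), Add(Add(Pow(d, 2), Mul(Add(Add(728, d), d), d)), d))) = Add(Rational(6, 7), Mul(Rational(1, 7), Add(Add(Pow(d, 2), Mul(Add(728, Mul(2, d)), d)), d))) = Add(Rational(6, 7), Mul(Rational(1, 7), Add(Add(Pow(d, 2), Mul(d, Add(728, Mul(2, d)))), d))) = Add(Rational(6, 7), Mul(Rational(1, 7), Add(d, Pow(d, 2), Mul(d, Add(728, Mul(2, d)))))) = Add(Rational(6, 7), Add(Mul(Rational(1, 7), d), Mul(Rational(1, 7), Pow(d, 2)), Mul(Rational(1, 7), d, Add(728, Mul(2, d))))) = Add(Rational(6, 7), Mul(Rational(1, 7), d), Mul(Rational(1, 7), Pow(d, 2)), Mul(Rational(1, 7), d, Add(728, Mul(2, d)))))
Add(Function('y')(Add(-213, Mul(-1, r))), 4286517) = Add(Add(Rational(6, 7), Mul(Rational(3, 7), Pow(Add(-213, Mul(-1, -529)), 2)), Mul(Rational(729, 7), Add(-213, Mul(-1, -529)))), 4286517) = Add(Add(Rational(6, 7), Mul(Rational(3, 7), Pow(Add(-213, 529), 2)), Mul(Rational(729, 7), Add(-213, 529))), 4286517) = Add(Add(Rational(6, 7), Mul(Rational(3, 7), Pow(316, 2)), Mul(Rational(729, 7), 316)), 4286517) = Add(Add(Rational(6, 7), Mul(Rational(3, 7), 99856), Rational(230364, 7)), 4286517) = Add(Add(Rational(6, 7), Rational(299568, 7), Rational(230364, 7)), 4286517) = Add(Rational(529938, 7), 4286517) = Rational(30535557, 7)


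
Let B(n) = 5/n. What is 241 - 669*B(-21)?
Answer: 2802/7 ≈ 400.29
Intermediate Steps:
241 - 669*B(-21) = 241 - 3345/(-21) = 241 - 3345*(-1)/21 = 241 - 669*(-5/21) = 241 + 1115/7 = 2802/7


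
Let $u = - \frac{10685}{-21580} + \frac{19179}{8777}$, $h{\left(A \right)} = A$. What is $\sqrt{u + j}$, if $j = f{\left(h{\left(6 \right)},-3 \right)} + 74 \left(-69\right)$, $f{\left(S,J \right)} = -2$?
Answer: $\frac{i \sqrt{1831546809413535669}}{18940766} \approx 71.452 i$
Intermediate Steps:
$u = \frac{101533013}{37881532}$ ($u = \left(-10685\right) \left(- \frac{1}{21580}\right) + 19179 \cdot \frac{1}{8777} = \frac{2137}{4316} + \frac{19179}{8777} = \frac{101533013}{37881532} \approx 2.6803$)
$j = -5108$ ($j = -2 + 74 \left(-69\right) = -2 - 5106 = -5108$)
$\sqrt{u + j} = \sqrt{\frac{101533013}{37881532} - 5108} = \sqrt{- \frac{193397332443}{37881532}} = \frac{i \sqrt{1831546809413535669}}{18940766}$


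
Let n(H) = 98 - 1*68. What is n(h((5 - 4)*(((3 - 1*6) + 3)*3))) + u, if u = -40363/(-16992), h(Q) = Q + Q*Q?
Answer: 550123/16992 ≈ 32.375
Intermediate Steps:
h(Q) = Q + Q²
n(H) = 30 (n(H) = 98 - 68 = 30)
u = 40363/16992 (u = -40363*(-1/16992) = 40363/16992 ≈ 2.3754)
n(h((5 - 4)*(((3 - 1*6) + 3)*3))) + u = 30 + 40363/16992 = 550123/16992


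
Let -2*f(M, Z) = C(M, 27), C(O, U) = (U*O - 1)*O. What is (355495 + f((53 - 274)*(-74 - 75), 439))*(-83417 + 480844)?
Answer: -5817510630603138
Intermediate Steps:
C(O, U) = O*(-1 + O*U) (C(O, U) = (O*U - 1)*O = (-1 + O*U)*O = O*(-1 + O*U))
f(M, Z) = -M*(-1 + 27*M)/2 (f(M, Z) = -M*(-1 + M*27)/2 = -M*(-1 + 27*M)/2)
(355495 + f((53 - 274)*(-74 - 75), 439))*(-83417 + 480844) = (355495 + ((53 - 274)*(-74 - 75))*(1 - 27*(53 - 274)*(-74 - 75))/2)*(-83417 + 480844) = (355495 + (-221*(-149))*(1 - (-5967)*(-149))/2)*397427 = (355495 + (½)*32929*(1 - 27*32929))*397427 = (355495 + (½)*32929*(1 - 889083))*397427 = (355495 + (½)*32929*(-889082))*397427 = (355495 - 14638290589)*397427 = -14637935094*397427 = -5817510630603138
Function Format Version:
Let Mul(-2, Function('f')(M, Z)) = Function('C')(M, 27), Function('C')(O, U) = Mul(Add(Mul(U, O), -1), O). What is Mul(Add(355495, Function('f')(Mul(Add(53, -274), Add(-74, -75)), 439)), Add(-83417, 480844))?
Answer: -5817510630603138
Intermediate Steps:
Function('C')(O, U) = Mul(O, Add(-1, Mul(O, U))) (Function('C')(O, U) = Mul(Add(Mul(O, U), -1), O) = Mul(Add(-1, Mul(O, U)), O) = Mul(O, Add(-1, Mul(O, U))))
Function('f')(M, Z) = Mul(Rational(-1, 2), M, Add(-1, Mul(27, M))) (Function('f')(M, Z) = Mul(Rational(-1, 2), Mul(M, Add(-1, Mul(M, 27)))) = Mul(Rational(-1, 2), Mul(M, Add(-1, Mul(27, M)))) = Mul(Rational(-1, 2), M, Add(-1, Mul(27, M))))
Mul(Add(355495, Function('f')(Mul(Add(53, -274), Add(-74, -75)), 439)), Add(-83417, 480844)) = Mul(Add(355495, Mul(Rational(1, 2), Mul(Add(53, -274), Add(-74, -75)), Add(1, Mul(-27, Mul(Add(53, -274), Add(-74, -75)))))), Add(-83417, 480844)) = Mul(Add(355495, Mul(Rational(1, 2), Mul(-221, -149), Add(1, Mul(-27, Mul(-221, -149))))), 397427) = Mul(Add(355495, Mul(Rational(1, 2), 32929, Add(1, Mul(-27, 32929)))), 397427) = Mul(Add(355495, Mul(Rational(1, 2), 32929, Add(1, -889083))), 397427) = Mul(Add(355495, Mul(Rational(1, 2), 32929, -889082)), 397427) = Mul(Add(355495, -14638290589), 397427) = Mul(-14637935094, 397427) = -5817510630603138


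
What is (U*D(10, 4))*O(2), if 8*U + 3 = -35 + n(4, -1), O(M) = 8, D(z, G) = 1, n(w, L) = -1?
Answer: -39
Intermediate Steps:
U = -39/8 (U = -3/8 + (-35 - 1)/8 = -3/8 + (⅛)*(-36) = -3/8 - 9/2 = -39/8 ≈ -4.8750)
(U*D(10, 4))*O(2) = -39/8*1*8 = -39/8*8 = -39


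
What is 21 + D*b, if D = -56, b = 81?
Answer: -4515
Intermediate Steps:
21 + D*b = 21 - 56*81 = 21 - 4536 = -4515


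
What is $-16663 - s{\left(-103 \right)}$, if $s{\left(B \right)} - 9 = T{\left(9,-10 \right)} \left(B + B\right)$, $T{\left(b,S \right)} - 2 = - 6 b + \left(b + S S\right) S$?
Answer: $-251924$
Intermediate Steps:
$T{\left(b,S \right)} = 2 - 6 b + S \left(b + S^{2}\right)$ ($T{\left(b,S \right)} = 2 + \left(- 6 b + \left(b + S S\right) S\right) = 2 + \left(- 6 b + \left(b + S^{2}\right) S\right) = 2 + \left(- 6 b + S \left(b + S^{2}\right)\right) = 2 - 6 b + S \left(b + S^{2}\right)$)
$s{\left(B \right)} = 9 - 2284 B$ ($s{\left(B \right)} = 9 + \left(2 + \left(-10\right)^{3} - 54 - 90\right) \left(B + B\right) = 9 + \left(2 - 1000 - 54 - 90\right) 2 B = 9 - 1142 \cdot 2 B = 9 - 2284 B$)
$-16663 - s{\left(-103 \right)} = -16663 - \left(9 - -235252\right) = -16663 - \left(9 + 235252\right) = -16663 - 235261 = -251924$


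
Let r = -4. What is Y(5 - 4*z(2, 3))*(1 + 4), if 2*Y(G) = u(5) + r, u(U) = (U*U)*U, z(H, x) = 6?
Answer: 605/2 ≈ 302.50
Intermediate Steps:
u(U) = U³ (u(U) = U²*U = U³)
Y(G) = 121/2 (Y(G) = (5³ - 4)/2 = (125 - 4)/2 = (½)*121 = 121/2)
Y(5 - 4*z(2, 3))*(1 + 4) = 121*(1 + 4)/2 = (121/2)*5 = 605/2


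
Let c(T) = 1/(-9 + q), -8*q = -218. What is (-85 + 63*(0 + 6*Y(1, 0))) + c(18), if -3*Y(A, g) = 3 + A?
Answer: -42993/73 ≈ -588.95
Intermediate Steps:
Y(A, g) = -1 - A/3 (Y(A, g) = -(3 + A)/3 = -1 - A/3)
q = 109/4 (q = -1/8*(-218) = 109/4 ≈ 27.250)
c(T) = 4/73 (c(T) = 1/(-9 + 109/4) = 1/(73/4) = 4/73)
(-85 + 63*(0 + 6*Y(1, 0))) + c(18) = (-85 + 63*(0 + 6*(-1 - 1/3*1))) + 4/73 = (-85 + 63*(0 + 6*(-1 - 1/3))) + 4/73 = (-85 + 63*(0 + 6*(-4/3))) + 4/73 = (-85 + 63*(0 - 8)) + 4/73 = (-85 + 63*(-8)) + 4/73 = (-85 - 504) + 4/73 = -589 + 4/73 = -42993/73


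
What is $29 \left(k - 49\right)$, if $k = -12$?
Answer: $-1769$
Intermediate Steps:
$29 \left(k - 49\right) = 29 \left(-12 - 49\right) = 29 \left(-61\right) = -1769$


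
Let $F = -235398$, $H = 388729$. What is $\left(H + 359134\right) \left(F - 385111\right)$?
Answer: $-464055722267$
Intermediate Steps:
$\left(H + 359134\right) \left(F - 385111\right) = \left(388729 + 359134\right) \left(-235398 - 385111\right) = 747863 \left(-620509\right) = -464055722267$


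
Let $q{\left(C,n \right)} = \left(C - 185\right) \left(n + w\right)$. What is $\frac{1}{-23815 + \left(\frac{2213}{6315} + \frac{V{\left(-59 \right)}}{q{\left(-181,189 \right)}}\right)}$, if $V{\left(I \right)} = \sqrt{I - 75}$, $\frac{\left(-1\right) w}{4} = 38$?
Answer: $- \frac{3225245396931310480}{76808088887529169522929} + \frac{10000823425 i \sqrt{134}}{76808088887529169522929} \approx -4.1991 \cdot 10^{-5} + 1.5072 \cdot 10^{-12} i$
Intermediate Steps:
$w = -152$ ($w = \left(-4\right) 38 = -152$)
$q{\left(C,n \right)} = \left(-185 + C\right) \left(-152 + n\right)$ ($q{\left(C,n \right)} = \left(C - 185\right) \left(n - 152\right) = \left(-185 + C\right) \left(-152 + n\right)$)
$V{\left(I \right)} = \sqrt{-75 + I}$
$\frac{1}{-23815 + \left(\frac{2213}{6315} + \frac{V{\left(-59 \right)}}{q{\left(-181,189 \right)}}\right)} = \frac{1}{-23815 + \left(\frac{2213}{6315} + \frac{\sqrt{-75 - 59}}{28120 - 34965 - -27512 - 34209}\right)} = \frac{1}{-23815 + \left(2213 \cdot \frac{1}{6315} + \frac{\sqrt{-134}}{28120 - 34965 + 27512 - 34209}\right)} = \frac{1}{-23815 + \left(\frac{2213}{6315} + \frac{i \sqrt{134}}{-13542}\right)} = \frac{1}{-23815 + \left(\frac{2213}{6315} + i \sqrt{134} \left(- \frac{1}{13542}\right)\right)} = \frac{1}{-23815 + \left(\frac{2213}{6315} - \frac{i \sqrt{134}}{13542}\right)} = \frac{1}{- \frac{150389512}{6315} - \frac{i \sqrt{134}}{13542}}$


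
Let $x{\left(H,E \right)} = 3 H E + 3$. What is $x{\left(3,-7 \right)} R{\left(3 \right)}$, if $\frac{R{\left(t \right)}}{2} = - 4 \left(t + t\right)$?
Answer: $2880$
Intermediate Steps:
$R{\left(t \right)} = - 16 t$ ($R{\left(t \right)} = 2 \left(- 4 \left(t + t\right)\right) = 2 \left(- 4 \cdot 2 t\right) = 2 \left(- 8 t\right) = - 16 t$)
$x{\left(H,E \right)} = 3 + 3 E H$ ($x{\left(H,E \right)} = 3 E H + 3 = 3 + 3 E H$)
$x{\left(3,-7 \right)} R{\left(3 \right)} = \left(3 + 3 \left(-7\right) 3\right) \left(\left(-16\right) 3\right) = \left(3 - 63\right) \left(-48\right) = \left(-60\right) \left(-48\right) = 2880$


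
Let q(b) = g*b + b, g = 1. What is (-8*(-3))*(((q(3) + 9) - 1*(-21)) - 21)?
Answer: 360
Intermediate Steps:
q(b) = 2*b (q(b) = 1*b + b = b + b = 2*b)
(-8*(-3))*(((q(3) + 9) - 1*(-21)) - 21) = (-8*(-3))*(((2*3 + 9) - 1*(-21)) - 21) = 24*(((6 + 9) + 21) - 21) = 24*((15 + 21) - 21) = 24*(36 - 21) = 24*15 = 360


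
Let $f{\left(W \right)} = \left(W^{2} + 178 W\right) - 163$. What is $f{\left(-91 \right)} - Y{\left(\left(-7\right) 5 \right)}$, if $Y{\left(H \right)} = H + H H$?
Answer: $-9270$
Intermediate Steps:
$Y{\left(H \right)} = H + H^{2}$
$f{\left(W \right)} = -163 + W^{2} + 178 W$
$f{\left(-91 \right)} - Y{\left(\left(-7\right) 5 \right)} = \left(-163 + \left(-91\right)^{2} + 178 \left(-91\right)\right) - \left(-7\right) 5 \left(1 - 35\right) = \left(-163 + 8281 - 16198\right) - - 35 \left(1 - 35\right) = -8080 - \left(-35\right) \left(-34\right) = -8080 - 1190 = -9270$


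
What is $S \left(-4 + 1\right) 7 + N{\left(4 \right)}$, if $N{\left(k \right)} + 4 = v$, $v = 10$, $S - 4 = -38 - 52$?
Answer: $1812$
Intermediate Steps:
$S = -86$ ($S = 4 - 90 = -86$)
$N{\left(k \right)} = 6$ ($N{\left(k \right)} = -4 + 10 = 6$)
$S \left(-4 + 1\right) 7 + N{\left(4 \right)} = - 86 \left(-4 + 1\right) 7 + 6 = - 86 \left(\left(-3\right) 7\right) + 6 = \left(-86\right) \left(-21\right) + 6 = 1806 + 6 = 1812$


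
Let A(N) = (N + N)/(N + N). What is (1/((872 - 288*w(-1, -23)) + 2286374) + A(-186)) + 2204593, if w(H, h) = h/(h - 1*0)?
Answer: 5041813885053/2286958 ≈ 2.2046e+6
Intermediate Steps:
w(H, h) = 1 (w(H, h) = h/(h + 0) = h/h = 1)
A(N) = 1 (A(N) = (2*N)/((2*N)) = (2*N)*(1/(2*N)) = 1)
(1/((872 - 288*w(-1, -23)) + 2286374) + A(-186)) + 2204593 = (1/((872 - 288*1) + 2286374) + 1) + 2204593 = (1/((872 - 288) + 2286374) + 1) + 2204593 = (1/(584 + 2286374) + 1) + 2204593 = (1/2286958 + 1) + 2204593 = 2286959/2286958 + 2204593 = 5041813885053/2286958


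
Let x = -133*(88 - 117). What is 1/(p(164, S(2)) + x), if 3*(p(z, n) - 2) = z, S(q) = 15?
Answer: 3/11741 ≈ 0.00025551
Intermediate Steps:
p(z, n) = 2 + z/3
x = 3857 (x = -133*(-29) = 3857)
1/(p(164, S(2)) + x) = 1/((2 + (⅓)*164) + 3857) = 1/((2 + 164/3) + 3857) = 1/(170/3 + 3857) = 1/(11741/3) = 3/11741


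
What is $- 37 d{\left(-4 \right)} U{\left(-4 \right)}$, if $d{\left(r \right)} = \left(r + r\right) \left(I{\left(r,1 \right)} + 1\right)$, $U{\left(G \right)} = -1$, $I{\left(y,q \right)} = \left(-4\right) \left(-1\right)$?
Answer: $-1480$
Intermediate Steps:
$I{\left(y,q \right)} = 4$
$d{\left(r \right)} = 10 r$ ($d{\left(r \right)} = \left(r + r\right) \left(4 + 1\right) = 2 r 5 = 10 r$)
$- 37 d{\left(-4 \right)} U{\left(-4 \right)} = - 37 \cdot 10 \left(-4\right) \left(-1\right) = \left(-37\right) \left(-40\right) \left(-1\right) = 1480 \left(-1\right) = -1480$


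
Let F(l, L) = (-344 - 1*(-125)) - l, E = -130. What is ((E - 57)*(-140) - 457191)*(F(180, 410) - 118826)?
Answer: 51387286475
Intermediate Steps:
F(l, L) = -219 - l (F(l, L) = (-344 + 125) - l = -219 - l)
((E - 57)*(-140) - 457191)*(F(180, 410) - 118826) = ((-130 - 57)*(-140) - 457191)*((-219 - 1*180) - 118826) = (-187*(-140) - 457191)*((-219 - 180) - 118826) = (26180 - 457191)*(-399 - 118826) = -431011*(-119225) = 51387286475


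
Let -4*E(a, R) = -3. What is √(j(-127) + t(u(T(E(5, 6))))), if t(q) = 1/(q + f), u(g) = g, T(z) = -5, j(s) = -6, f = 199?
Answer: I*√225622/194 ≈ 2.4484*I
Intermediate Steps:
E(a, R) = ¾ (E(a, R) = -¼*(-3) = ¾)
t(q) = 1/(199 + q) (t(q) = 1/(q + 199) = 1/(199 + q))
√(j(-127) + t(u(T(E(5, 6))))) = √(-6 + 1/(199 - 5)) = √(-6 + 1/194) = √(-1163/194) = I*√225622/194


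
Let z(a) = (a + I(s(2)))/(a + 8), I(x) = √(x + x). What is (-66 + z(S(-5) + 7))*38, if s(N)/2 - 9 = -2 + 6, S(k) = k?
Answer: -12502/5 + 38*√13/5 ≈ -2473.0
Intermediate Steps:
s(N) = 26 (s(N) = 18 + 2*(-2 + 6) = 18 + 2*4 = 18 + 8 = 26)
I(x) = √2*√x (I(x) = √(2*x) = √2*√x)
z(a) = (a + 2*√13)/(8 + a) (z(a) = (a + √2*√26)/(a + 8) = (a + 2*√13)/(8 + a))
(-66 + z(S(-5) + 7))*38 = (-66 + ((-5 + 7) + 2*√13)/(8 + (-5 + 7)))*38 = (-66 + (2 + 2*√13)/(8 + 2))*38 = (-66 + (2 + 2*√13)/10)*38 = (-66 + (⅕ + √13/5))*38 = (-329/5 + √13/5)*38 = -12502/5 + 38*√13/5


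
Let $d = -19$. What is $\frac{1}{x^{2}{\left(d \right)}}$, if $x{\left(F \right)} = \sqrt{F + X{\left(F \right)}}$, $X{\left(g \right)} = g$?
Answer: $- \frac{1}{38} \approx -0.026316$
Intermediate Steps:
$x{\left(F \right)} = \sqrt{2} \sqrt{F}$ ($x{\left(F \right)} = \sqrt{F + F} = \sqrt{2 F} = \sqrt{2} \sqrt{F}$)
$\frac{1}{x^{2}{\left(d \right)}} = \frac{1}{\left(\sqrt{2} \sqrt{-19}\right)^{2}} = \frac{1}{\left(\sqrt{2} i \sqrt{19}\right)^{2}} = \frac{1}{\left(i \sqrt{38}\right)^{2}} = \frac{1}{-38} = - \frac{1}{38}$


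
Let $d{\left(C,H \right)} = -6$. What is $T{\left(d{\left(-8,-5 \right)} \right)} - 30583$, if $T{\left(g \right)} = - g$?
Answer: $-30577$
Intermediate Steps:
$T{\left(d{\left(-8,-5 \right)} \right)} - 30583 = \left(-1\right) \left(-6\right) - 30583 = 6 - 30583 = -30577$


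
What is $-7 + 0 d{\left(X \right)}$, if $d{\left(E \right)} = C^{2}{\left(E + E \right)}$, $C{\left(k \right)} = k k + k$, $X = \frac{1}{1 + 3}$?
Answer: $-7$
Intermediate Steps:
$X = \frac{1}{4} \approx 0.25$
$C{\left(k \right)} = k + k^{2}$ ($C{\left(k \right)} = k^{2} + k = k + k^{2}$)
$d{\left(E \right)} = 4 E^{2} \left(1 + 2 E\right)^{2}$ ($d{\left(E \right)} = \left(\left(E + E\right) \left(1 + \left(E + E\right)\right)\right)^{2} = \left(2 E \left(1 + 2 E\right)\right)^{2} = 4 E^{2} \left(1 + 2 E\right)^{2}$)
$-7 + 0 d{\left(X \right)} = -7 + 0 \frac{4 \left(1 + 2 \cdot \frac{1}{4}\right)^{2}}{16} = -7 + 0 \cdot 4 \cdot \frac{1}{16} \left(1 + \frac{1}{2}\right)^{2} = -7 + 0 \cdot 4 \cdot \frac{1}{16} \left(\frac{3}{2}\right)^{2} = -7 + 0 \cdot 4 \cdot \frac{1}{16} \cdot \frac{9}{4} = -7 + 0 \cdot \frac{9}{16} = -7 + 0 = -7$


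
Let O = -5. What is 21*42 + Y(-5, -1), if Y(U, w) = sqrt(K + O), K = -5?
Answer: 882 + I*sqrt(10) ≈ 882.0 + 3.1623*I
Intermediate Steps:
Y(U, w) = I*sqrt(10) (Y(U, w) = sqrt(-5 - 5) = sqrt(-10) = I*sqrt(10))
21*42 + Y(-5, -1) = 21*42 + I*sqrt(10) = 882 + I*sqrt(10)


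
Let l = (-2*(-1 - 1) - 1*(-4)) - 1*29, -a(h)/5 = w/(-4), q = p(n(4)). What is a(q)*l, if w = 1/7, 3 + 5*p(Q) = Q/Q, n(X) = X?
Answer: -15/4 ≈ -3.7500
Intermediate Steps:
p(Q) = -⅖ (p(Q) = -⅗ + (Q/Q)/5 = -⅗ + (⅕)*1 = -⅗ + ⅕ = -⅖)
q = -⅖ ≈ -0.40000
w = ⅐ ≈ 0.14286
a(h) = 5/28 (a(h) = -5/(7*(-4)) = -5*(-1)/(7*4) = -5*(-1/28) = 5/28)
l = -21 (l = (-2*(-2) + 4) - 29 = (4 + 4) - 29 = 8 - 29 = -21)
a(q)*l = (5/28)*(-21) = -15/4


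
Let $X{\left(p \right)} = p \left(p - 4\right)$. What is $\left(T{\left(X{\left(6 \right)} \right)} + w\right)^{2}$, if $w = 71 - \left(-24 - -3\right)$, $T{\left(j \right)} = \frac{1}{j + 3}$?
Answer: $\frac{1907161}{225} \approx 8476.3$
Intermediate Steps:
$X{\left(p \right)} = p \left(-4 + p\right)$
$T{\left(j \right)} = \frac{1}{3 + j}$
$w = 92$ ($w = 71 - \left(-24 + 3\right) = 71 - -21 = 71 + 21 = 92$)
$\left(T{\left(X{\left(6 \right)} \right)} + w\right)^{2} = \left(\frac{1}{3 + 6 \left(-4 + 6\right)} + 92\right)^{2} = \left(\frac{1}{3 + 6 \cdot 2} + 92\right)^{2} = \left(\frac{1}{3 + 12} + 92\right)^{2} = \left(\frac{1}{15} + 92\right)^{2} = \left(\frac{1381}{15}\right)^{2} = \frac{1907161}{225}$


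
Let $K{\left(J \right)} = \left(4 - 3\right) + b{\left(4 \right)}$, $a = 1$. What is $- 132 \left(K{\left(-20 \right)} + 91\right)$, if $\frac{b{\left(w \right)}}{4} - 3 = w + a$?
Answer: $-16368$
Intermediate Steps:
$b{\left(w \right)} = 16 + 4 w$ ($b{\left(w \right)} = 12 + 4 \left(w + 1\right) = 12 + 4 \left(1 + w\right) = 12 + \left(4 + 4 w\right) = 16 + 4 w$)
$K{\left(J \right)} = 33$ ($K{\left(J \right)} = \left(4 - 3\right) + \left(16 + 4 \cdot 4\right) = 1 + \left(16 + 16\right) = 1 + 32 = 33$)
$- 132 \left(K{\left(-20 \right)} + 91\right) = - 132 \left(33 + 91\right) = \left(-132\right) 124 = -16368$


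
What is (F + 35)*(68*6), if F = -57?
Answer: -8976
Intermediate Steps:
(F + 35)*(68*6) = (-57 + 35)*(68*6) = -22*408 = -8976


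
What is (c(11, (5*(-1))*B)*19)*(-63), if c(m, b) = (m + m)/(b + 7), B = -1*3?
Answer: -1197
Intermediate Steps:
B = -3
c(m, b) = 2*m/(7 + b) (c(m, b) = (2*m)/(7 + b) = 2*m/(7 + b))
(c(11, (5*(-1))*B)*19)*(-63) = ((2*11/(7 + (5*(-1))*(-3)))*19)*(-63) = ((2*11/(7 - 5*(-3)))*19)*(-63) = ((2*11/(7 + 15))*19)*(-63) = ((2*11/22)*19)*(-63) = ((2*11*(1/22))*19)*(-63) = (1*19)*(-63) = 19*(-63) = -1197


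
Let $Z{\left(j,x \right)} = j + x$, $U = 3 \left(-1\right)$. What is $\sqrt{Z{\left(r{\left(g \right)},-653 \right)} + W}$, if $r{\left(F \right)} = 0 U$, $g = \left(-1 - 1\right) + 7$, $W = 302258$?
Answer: $\sqrt{301605} \approx 549.19$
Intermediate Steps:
$g = 5$ ($g = -2 + 7 = 5$)
$U = -3$
$r{\left(F \right)} = 0$ ($r{\left(F \right)} = 0 \left(-3\right) = 0$)
$\sqrt{Z{\left(r{\left(g \right)},-653 \right)} + W} = \sqrt{\left(0 - 653\right) + 302258} = \sqrt{-653 + 302258} = \sqrt{301605}$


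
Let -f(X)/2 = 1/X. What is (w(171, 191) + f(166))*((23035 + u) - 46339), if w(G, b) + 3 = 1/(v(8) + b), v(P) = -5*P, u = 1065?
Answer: 837676413/12533 ≈ 66838.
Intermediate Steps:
f(X) = -2/X
w(G, b) = -3 + 1/(-40 + b) (w(G, b) = -3 + 1/(-5*8 + b) = -3 + 1/(-40 + b))
(w(171, 191) + f(166))*((23035 + u) - 46339) = ((121 - 3*191)/(-40 + 191) - 2/166)*((23035 + 1065) - 46339) = ((121 - 573)/151 - 2*1/166)*(24100 - 46339) = ((1/151)*(-452) - 1/83)*(-22239) = (-452/151 - 1/83)*(-22239) = -37667/12533*(-22239) = 837676413/12533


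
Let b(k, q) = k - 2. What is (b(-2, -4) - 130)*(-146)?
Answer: 19564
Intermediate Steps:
b(k, q) = -2 + k
(b(-2, -4) - 130)*(-146) = ((-2 - 2) - 130)*(-146) = (-4 - 130)*(-146) = -134*(-146) = 19564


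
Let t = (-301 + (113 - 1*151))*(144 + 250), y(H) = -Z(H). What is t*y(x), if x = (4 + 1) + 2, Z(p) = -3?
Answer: -400698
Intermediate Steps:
x = 7 (x = 5 + 2 = 7)
y(H) = 3 (y(H) = -1*(-3) = 3)
t = -133566 (t = (-301 + (113 - 151))*394 = (-301 - 38)*394 = -339*394 = -133566)
t*y(x) = -133566*3 = -400698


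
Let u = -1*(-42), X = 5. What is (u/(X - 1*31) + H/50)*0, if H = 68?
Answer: 0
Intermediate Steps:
u = 42
(u/(X - 1*31) + H/50)*0 = (42/(5 - 1*31) + 68/50)*0 = (42/(5 - 31) + 68*(1/50))*0 = (42/(-26) + 34/25)*0 = (42*(-1/26) + 34/25)*0 = (-21/13 + 34/25)*0 = -83/325*0 = 0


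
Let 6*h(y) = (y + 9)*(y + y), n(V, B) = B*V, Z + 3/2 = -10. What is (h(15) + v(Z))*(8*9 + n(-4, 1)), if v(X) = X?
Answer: 7378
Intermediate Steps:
Z = -23/2 (Z = -3/2 - 10 = -23/2 ≈ -11.500)
h(y) = y*(9 + y)/3 (h(y) = ((y + 9)*(y + y))/6 = ((9 + y)*(2*y))/6 = (2*y*(9 + y))/6 = y*(9 + y)/3)
(h(15) + v(Z))*(8*9 + n(-4, 1)) = ((⅓)*15*(9 + 15) - 23/2)*(8*9 + 1*(-4)) = ((⅓)*15*24 - 23/2)*(72 - 4) = (120 - 23/2)*68 = (217/2)*68 = 7378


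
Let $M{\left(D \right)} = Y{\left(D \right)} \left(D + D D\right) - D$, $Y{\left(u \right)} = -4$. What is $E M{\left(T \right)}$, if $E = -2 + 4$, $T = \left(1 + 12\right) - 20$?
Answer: $-322$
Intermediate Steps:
$T = -7$ ($T = 13 - 20 = -7$)
$E = 2$
$M{\left(D \right)} = - 5 D - 4 D^{2}$ ($M{\left(D \right)} = - 4 \left(D + D D\right) - D = - 4 \left(D + D^{2}\right) - D = \left(- 4 D - 4 D^{2}\right) - D = - 5 D - 4 D^{2}$)
$E M{\left(T \right)} = 2 \left(- 7 \left(-5 - -28\right)\right) = 2 \left(- 7 \left(-5 + 28\right)\right) = 2 \left(\left(-7\right) 23\right) = 2 \left(-161\right) = -322$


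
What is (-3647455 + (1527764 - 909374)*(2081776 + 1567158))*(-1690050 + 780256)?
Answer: -2052914359518896170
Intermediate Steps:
(-3647455 + (1527764 - 909374)*(2081776 + 1567158))*(-1690050 + 780256) = (-3647455 + 618390*3648934)*(-909794) = (-3647455 + 2256464296260)*(-909794) = 2256460648805*(-909794) = -2052914359518896170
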